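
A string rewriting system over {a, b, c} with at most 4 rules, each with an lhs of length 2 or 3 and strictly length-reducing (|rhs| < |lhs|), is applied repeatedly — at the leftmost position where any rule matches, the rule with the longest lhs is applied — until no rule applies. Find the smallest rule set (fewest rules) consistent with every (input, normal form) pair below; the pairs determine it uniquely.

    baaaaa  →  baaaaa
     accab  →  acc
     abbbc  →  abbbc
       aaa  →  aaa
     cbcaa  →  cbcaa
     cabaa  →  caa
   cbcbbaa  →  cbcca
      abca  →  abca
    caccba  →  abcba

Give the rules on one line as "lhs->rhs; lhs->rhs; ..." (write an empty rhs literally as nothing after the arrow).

bba->c; cab->c; cac->ab

  | baaaaa
  | accab => acc
  | abbbc
  | aaa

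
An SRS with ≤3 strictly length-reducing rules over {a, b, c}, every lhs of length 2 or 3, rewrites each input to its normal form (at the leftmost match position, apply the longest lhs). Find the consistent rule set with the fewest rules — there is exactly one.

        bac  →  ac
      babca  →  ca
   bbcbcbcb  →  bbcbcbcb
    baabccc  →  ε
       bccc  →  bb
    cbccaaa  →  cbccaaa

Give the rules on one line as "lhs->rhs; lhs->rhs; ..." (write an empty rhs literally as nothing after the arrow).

ab->; ba->a; ccc->b

  | bac => ac
  | babca => abca => ca
  | bbcbcbcb
  | baabccc => aabccc => accc => ab => ε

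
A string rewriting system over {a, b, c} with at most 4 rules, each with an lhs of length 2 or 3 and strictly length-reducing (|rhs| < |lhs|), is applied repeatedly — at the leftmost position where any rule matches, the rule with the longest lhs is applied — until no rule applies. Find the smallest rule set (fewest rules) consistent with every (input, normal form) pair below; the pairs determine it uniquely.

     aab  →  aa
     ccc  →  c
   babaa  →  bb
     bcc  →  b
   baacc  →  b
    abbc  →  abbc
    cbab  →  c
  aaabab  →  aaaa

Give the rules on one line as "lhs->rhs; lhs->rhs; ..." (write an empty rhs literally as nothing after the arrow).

aab->aa; ba->b; cbb->c; cc->

  | aab => aa
  | ccc => c
  | babaa => bbaa => bba => bb
  | bcc => b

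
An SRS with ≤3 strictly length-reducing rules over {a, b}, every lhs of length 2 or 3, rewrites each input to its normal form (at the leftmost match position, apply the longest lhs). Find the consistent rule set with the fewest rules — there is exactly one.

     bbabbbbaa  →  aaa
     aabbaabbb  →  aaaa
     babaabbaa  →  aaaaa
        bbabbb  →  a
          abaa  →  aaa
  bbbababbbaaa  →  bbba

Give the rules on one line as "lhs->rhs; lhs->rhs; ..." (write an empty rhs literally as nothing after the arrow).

ab->a; baa->; bab->a

  | bbabbbbaa => babbbaa => abbaa => abaa => aaa
  | aabbaabbb => aabaabbb => aaaabbb => aaaabb => aaaab => aaaa
  | babaabbaa => aaabbaa => aaabaa => aaaaa
  | bbabbb => babb => ab => a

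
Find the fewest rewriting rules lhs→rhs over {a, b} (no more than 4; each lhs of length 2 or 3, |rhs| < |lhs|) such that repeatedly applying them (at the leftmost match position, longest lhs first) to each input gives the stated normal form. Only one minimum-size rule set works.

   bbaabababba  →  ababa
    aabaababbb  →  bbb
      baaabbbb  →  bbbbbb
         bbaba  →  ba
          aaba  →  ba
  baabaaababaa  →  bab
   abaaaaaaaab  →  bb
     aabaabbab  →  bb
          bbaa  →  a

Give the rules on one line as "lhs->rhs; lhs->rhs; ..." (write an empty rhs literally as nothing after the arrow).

aa->; aaa->b; bba->

  | bbaabababba => abababba => ababa
  | aabaababbb => baababbb => bbabbb => bbb
  | baaabbbb => bbbbbb
  | bbaba => ba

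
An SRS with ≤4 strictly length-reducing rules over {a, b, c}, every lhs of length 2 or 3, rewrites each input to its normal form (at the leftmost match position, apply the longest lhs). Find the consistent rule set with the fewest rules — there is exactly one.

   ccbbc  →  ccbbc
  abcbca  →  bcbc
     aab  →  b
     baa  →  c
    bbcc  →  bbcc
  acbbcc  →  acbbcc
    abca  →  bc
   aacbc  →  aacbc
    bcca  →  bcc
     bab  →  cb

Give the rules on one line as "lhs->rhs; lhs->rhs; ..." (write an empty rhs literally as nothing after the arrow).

ab->b; ba->c; ca->c

  | ccbbc
  | abcbca => bcbca => bcbc
  | aab => ab => b
  | baa => ca => c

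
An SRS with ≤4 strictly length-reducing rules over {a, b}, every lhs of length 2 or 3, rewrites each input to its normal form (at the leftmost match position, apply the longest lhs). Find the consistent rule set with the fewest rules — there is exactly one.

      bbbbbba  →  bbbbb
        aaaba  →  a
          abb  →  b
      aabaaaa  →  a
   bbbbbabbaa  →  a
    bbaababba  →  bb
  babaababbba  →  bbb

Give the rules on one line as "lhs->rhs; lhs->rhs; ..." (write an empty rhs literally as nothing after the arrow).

  | bbbbbba => bbbbb
  | aaaba => aab => a
  | abb => b
  | aabaaaa => abaaa => baa => a

ab->; aba->b; ba->; bab->ab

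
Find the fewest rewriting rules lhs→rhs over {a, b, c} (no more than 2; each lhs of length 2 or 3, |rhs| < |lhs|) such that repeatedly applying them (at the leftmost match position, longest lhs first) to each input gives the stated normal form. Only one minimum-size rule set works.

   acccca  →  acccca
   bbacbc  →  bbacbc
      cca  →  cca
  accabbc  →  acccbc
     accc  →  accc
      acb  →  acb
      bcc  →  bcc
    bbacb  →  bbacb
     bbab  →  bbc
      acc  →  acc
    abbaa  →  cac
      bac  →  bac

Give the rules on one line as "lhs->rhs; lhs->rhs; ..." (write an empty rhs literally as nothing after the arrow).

ab->c; baa->ac

  | acccca
  | bbacbc
  | cca
  | accabbc => acccbc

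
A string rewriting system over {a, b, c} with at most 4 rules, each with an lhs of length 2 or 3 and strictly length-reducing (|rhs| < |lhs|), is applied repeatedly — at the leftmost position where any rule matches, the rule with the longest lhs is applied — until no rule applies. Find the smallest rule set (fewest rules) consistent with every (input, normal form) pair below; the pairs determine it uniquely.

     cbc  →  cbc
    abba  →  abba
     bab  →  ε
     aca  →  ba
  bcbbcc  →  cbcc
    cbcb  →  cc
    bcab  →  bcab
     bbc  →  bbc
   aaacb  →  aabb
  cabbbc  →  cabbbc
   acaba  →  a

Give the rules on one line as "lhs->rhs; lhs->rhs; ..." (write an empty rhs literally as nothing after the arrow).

  | cbc
  | abba
  | bab => ε
  | aca => ba

ac->b; bab->; bcb->c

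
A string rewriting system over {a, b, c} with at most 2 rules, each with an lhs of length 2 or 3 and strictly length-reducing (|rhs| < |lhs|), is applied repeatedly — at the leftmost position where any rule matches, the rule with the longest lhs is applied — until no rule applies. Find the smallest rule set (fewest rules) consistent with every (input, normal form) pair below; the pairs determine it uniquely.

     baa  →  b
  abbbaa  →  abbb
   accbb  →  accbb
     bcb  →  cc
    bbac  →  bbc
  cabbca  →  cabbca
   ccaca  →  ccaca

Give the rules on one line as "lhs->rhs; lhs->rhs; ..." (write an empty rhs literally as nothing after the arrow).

ba->b; bcb->cc

  | baa => ba => b
  | abbbaa => abbba => abbb
  | accbb
  | bcb => cc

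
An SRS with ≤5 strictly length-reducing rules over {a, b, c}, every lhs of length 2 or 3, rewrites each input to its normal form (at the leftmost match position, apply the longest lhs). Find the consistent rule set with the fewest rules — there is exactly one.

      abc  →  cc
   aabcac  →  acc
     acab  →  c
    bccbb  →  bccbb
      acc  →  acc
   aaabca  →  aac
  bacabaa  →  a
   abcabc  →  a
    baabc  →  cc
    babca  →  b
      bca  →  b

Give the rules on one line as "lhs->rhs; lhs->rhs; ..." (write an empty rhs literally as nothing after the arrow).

ab->c; ba->; ca->; cbc->a

  | abc => cc
  | aabcac => accac => acc
  | acab => ab => c
  | bccbb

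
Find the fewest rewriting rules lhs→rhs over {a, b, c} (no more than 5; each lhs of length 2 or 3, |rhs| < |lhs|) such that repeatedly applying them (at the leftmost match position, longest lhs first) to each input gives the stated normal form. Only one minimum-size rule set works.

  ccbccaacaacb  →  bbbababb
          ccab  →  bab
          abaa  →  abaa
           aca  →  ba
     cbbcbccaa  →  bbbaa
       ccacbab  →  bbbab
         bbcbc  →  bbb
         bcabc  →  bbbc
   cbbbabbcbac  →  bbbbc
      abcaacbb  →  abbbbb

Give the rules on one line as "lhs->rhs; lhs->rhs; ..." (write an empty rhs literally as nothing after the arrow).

ac->b; ca->b; cb->c; cc->b

  | ccbccaacaacb => bbccaacaacb => bbbaacaacb => bbbabaacb => bbbababb
  | ccab => bab
  | abaa
  | aca => ba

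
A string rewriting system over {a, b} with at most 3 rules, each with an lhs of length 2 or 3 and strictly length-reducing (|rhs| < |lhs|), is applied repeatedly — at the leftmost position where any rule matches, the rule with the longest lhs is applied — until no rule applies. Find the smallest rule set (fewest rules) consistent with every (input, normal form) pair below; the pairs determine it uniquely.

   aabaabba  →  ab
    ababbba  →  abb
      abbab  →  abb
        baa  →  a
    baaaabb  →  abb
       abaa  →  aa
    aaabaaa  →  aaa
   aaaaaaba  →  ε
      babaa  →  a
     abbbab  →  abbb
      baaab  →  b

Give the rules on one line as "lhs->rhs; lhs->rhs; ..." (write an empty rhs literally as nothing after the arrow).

aab->b; ba->

  | aabaabba => baabba => abba => ab
  | ababbba => abbba => abb
  | abbab => abb
  | baa => a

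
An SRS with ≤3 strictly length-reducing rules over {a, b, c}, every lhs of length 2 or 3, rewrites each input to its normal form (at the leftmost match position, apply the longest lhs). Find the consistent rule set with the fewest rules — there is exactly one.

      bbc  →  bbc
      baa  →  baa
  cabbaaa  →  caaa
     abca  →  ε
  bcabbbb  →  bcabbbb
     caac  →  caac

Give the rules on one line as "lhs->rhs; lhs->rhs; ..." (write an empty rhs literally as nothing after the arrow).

abc->bb; bba->

  | bbc
  | baa
  | cabbaaa => caaa
  | abca => bba => ε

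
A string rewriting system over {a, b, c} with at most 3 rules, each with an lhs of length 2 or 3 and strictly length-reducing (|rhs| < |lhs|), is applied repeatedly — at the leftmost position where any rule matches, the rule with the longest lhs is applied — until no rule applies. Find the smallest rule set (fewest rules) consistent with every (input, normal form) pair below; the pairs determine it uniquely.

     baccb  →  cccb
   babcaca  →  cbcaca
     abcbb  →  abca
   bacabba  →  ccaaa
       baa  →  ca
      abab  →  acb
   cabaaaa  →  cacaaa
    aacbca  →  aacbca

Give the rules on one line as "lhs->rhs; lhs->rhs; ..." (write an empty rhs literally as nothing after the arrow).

  | baccb => cccb
  | babcaca => cbcaca
  | abcbb => abca
  | bacabba => ccabba => ccaaa

ba->c; bb->a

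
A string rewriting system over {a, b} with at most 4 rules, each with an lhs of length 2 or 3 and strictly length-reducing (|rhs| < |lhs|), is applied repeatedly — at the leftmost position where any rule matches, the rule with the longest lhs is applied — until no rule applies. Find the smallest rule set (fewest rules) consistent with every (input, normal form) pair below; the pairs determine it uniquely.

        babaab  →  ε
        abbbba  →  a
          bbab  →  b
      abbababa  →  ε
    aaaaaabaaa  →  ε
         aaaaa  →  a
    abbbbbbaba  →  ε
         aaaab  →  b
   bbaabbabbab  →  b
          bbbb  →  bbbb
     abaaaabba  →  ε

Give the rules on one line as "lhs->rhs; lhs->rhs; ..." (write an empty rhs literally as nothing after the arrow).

aa->; ab->; ba->; bba->aa

  | babaab => baab => ab => ε
  | abbbba => bbba => baa => a
  | bbab => aab => b
  | abbababa => bababa => baba => ba => ε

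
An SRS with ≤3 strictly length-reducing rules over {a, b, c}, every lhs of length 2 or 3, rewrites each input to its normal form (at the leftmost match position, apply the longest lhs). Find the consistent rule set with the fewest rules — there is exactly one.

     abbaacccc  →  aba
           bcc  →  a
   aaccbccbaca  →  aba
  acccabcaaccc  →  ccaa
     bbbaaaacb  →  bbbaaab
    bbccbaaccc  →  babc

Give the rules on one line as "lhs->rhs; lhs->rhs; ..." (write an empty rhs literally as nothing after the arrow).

  | abbaacccc => abbaccc => abbcc => aba
  | bcc => a
  | aaccbccbaca => acbccbaca => bccbaca => abaca => aba
  | acccabcaaccc => ccabcaaccc => ccabcacc => ccabcc => ccaa

ac->; bcc->a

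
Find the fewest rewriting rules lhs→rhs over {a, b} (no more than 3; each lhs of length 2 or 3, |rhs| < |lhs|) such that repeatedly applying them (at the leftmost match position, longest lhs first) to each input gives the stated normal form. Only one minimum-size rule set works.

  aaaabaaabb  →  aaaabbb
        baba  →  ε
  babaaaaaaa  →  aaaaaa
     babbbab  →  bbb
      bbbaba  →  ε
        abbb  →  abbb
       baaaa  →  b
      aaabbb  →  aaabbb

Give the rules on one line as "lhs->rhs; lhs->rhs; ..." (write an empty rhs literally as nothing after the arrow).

  | aaaabaaabb => aaaabaabb => aaaababb => aaaabbb
  | baba => bba => ε
  | babaaaaaaa => bbaaaaaaa => aaaaaa
  | babbbab => bbbbab => bbb

ba->b; bba->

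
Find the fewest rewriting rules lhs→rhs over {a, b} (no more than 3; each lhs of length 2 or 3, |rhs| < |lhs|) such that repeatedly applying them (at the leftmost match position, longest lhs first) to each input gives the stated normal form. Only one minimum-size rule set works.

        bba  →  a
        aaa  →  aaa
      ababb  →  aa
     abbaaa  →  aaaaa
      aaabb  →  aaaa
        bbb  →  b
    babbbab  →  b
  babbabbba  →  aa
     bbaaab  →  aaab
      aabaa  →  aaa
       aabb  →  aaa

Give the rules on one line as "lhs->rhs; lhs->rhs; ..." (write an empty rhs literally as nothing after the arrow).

  | bba => a
  | aaa
  | ababb => abb => aa
  | abbaaa => aaaaa

abb->aa; ba->; bb->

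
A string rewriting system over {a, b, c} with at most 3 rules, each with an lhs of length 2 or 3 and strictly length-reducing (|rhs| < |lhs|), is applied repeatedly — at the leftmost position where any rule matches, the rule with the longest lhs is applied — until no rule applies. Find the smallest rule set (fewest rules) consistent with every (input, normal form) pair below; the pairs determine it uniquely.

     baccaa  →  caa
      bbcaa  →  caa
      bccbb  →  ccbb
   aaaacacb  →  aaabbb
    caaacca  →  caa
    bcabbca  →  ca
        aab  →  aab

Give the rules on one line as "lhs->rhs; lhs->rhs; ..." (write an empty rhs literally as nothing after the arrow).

  | baccaa => bbcaa => bcaa => caa
  | bbcaa => bcaa => caa
  | bccbb => ccbb
  | aaaacacb => aaabacb => aaabbb

abc->; ac->b; bc->c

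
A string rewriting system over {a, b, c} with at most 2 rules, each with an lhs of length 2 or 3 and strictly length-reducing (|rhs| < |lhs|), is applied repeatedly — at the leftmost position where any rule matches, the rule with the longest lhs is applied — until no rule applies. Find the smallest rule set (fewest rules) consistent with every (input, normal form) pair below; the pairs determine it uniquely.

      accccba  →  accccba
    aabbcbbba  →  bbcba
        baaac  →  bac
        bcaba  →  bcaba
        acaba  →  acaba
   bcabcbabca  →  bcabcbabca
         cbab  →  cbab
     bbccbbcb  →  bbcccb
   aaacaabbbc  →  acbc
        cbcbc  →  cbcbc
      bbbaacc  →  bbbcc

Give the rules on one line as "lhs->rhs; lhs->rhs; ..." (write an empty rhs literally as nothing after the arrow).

  | accccba
  | aabbcbbba => bbcbbba => bbcba
  | baaac => bac
  | bcaba

aa->; cbb->c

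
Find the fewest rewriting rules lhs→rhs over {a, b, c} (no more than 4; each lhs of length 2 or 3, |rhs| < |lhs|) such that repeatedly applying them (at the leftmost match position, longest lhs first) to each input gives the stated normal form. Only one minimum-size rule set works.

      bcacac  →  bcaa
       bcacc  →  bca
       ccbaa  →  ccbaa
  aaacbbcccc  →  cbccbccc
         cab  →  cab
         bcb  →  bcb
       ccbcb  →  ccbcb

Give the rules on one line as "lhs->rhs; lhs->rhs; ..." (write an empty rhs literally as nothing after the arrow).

aaa->cb; ac->a; bbc->cb

  | bcacac => bcaac => bcaa
  | bcacc => bcac => bca
  | ccbaa
  | aaacbbcccc => cbcbbcccc => cbccbccc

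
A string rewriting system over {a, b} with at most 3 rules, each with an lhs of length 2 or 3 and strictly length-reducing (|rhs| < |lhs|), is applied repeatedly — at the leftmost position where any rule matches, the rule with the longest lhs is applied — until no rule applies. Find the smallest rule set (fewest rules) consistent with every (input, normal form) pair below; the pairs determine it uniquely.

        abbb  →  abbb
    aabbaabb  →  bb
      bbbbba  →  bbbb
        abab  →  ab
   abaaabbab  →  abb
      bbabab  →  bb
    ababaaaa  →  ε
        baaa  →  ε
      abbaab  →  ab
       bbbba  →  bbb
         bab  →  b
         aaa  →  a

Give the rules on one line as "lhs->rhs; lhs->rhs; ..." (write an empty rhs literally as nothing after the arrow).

  | abbb
  | aabbaabb => bbaabb => babb => bb
  | bbbbba => bbbb
  | abab => ab

aa->; ba->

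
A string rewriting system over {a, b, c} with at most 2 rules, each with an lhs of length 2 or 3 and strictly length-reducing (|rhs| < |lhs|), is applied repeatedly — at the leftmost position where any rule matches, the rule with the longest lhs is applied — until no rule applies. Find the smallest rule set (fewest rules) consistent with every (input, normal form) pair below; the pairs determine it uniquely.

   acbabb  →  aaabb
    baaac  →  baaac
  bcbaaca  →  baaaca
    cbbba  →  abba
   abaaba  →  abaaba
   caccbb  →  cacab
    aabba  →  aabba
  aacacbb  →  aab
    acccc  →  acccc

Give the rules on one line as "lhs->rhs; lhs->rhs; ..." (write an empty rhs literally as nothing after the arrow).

caa->; cb->a

  | acbabb => aaabb
  | baaac
  | bcbaaca => baaaca
  | cbbba => abba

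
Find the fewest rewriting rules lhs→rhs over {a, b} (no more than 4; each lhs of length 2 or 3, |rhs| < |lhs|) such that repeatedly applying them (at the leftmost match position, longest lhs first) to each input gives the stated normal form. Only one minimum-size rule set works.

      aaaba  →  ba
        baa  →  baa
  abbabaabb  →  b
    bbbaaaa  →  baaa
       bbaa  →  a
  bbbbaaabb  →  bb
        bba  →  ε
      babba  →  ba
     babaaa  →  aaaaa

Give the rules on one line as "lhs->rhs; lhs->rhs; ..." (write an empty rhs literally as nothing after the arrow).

  | aaaba => aaba => aba => ba
  | baa
  | abbabaabb => bbabaabb => baabb => babb => aab => ab => b
  | bbbaaaa => baaa

ab->b; bab->aa; bba->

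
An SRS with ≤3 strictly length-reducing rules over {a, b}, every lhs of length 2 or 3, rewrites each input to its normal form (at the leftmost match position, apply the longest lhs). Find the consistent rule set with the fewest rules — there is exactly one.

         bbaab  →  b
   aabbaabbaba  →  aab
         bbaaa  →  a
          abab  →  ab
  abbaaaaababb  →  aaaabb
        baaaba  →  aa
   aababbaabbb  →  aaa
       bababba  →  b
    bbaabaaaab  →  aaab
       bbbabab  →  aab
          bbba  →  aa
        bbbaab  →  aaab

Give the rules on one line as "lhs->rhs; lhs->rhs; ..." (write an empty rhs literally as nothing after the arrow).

  | bbaab => bab => b
  | aabbaabbaba => aababbaba => aabbaba => aabba => aab
  | bbaaa => baa => a
  | abab => ab

ba->; bbb->a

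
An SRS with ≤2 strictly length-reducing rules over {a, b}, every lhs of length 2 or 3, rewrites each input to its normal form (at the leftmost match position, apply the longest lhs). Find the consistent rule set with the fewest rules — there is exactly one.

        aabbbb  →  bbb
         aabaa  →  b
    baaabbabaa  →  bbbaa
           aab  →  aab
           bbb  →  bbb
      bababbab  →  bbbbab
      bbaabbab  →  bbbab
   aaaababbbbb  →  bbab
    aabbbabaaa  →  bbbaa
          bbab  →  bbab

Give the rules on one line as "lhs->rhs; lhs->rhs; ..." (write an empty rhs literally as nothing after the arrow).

aba->b; abb->ba

  | aabbbb => ababb => bbb
  | aabaa => aba => b
  | baaabbabaa => baabaabaa => bababaa => bbbaa
  | aab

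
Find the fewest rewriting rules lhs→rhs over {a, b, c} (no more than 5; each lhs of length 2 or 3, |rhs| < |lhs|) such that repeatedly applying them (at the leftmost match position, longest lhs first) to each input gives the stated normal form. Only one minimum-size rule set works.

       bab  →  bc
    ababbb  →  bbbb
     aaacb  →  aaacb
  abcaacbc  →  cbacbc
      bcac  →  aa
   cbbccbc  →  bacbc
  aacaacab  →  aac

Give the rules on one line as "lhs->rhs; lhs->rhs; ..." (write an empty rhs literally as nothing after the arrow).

ab->c; aca->a; bbc->aa; ca->b

  | bab => bc
  | ababbb => cabbb => bbbb
  | aaacb
  | abcaacbc => ccaacbc => cbacbc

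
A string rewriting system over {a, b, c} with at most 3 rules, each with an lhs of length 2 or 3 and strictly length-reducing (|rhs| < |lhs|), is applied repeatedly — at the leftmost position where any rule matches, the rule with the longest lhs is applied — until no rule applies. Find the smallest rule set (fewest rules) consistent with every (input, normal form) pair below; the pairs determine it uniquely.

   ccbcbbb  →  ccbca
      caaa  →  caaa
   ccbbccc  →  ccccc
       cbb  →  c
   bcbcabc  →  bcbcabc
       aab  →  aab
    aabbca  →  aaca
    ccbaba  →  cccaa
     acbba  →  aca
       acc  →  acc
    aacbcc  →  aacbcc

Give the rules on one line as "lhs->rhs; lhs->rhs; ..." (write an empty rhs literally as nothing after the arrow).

bab->ca; bb->; bbb->a

  | ccbcbbb => ccbca
  | caaa
  | ccbbccc => ccccc
  | cbb => c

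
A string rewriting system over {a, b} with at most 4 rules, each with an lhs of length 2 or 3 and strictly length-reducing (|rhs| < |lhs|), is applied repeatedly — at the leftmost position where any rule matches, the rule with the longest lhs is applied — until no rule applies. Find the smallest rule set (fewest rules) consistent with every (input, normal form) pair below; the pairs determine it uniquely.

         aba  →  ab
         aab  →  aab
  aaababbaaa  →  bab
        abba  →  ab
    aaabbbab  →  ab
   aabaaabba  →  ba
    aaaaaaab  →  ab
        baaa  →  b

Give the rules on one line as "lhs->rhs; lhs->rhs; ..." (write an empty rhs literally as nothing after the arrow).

aaa->; aba->ab; bb->b; bbb->ab

  | aba => ab
  | aab
  | aaababbaaa => babbaaa => babaaa => babaa => baba => bab
  | abba => aba => ab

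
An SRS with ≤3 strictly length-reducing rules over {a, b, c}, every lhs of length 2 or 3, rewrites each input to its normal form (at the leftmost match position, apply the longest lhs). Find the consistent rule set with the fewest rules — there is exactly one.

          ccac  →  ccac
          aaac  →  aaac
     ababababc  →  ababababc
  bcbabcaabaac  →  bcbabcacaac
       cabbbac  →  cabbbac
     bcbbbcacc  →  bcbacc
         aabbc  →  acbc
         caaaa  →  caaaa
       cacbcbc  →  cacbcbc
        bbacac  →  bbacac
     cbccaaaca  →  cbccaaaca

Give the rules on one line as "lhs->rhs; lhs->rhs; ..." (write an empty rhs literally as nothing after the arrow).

  | ccac
  | aaac
  | ababababc
  | bcbabcaabaac => bcbabcacaac

aab->ac; bbc->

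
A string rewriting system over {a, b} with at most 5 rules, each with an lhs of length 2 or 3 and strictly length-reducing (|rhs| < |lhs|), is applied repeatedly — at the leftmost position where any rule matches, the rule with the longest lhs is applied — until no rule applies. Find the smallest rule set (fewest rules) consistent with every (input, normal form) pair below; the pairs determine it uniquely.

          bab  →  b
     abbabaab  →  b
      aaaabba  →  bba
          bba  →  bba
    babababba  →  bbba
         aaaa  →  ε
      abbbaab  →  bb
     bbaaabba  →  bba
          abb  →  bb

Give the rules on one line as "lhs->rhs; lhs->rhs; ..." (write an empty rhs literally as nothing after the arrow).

aa->; ab->; abb->bb; baa->a

  | bab => b
  | abbabaab => bbabaab => bbaab => bab => b
  | aaaabba => aabba => bba
  | bba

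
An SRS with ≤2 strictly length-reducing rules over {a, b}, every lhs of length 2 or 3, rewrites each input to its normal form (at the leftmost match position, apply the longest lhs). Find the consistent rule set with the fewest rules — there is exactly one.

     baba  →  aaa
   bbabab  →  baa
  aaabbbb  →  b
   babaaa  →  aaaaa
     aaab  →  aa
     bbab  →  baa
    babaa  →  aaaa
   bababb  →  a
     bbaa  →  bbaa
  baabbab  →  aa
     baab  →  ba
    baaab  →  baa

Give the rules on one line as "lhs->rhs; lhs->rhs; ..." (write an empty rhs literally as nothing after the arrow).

ab->; bab->aa

  | baba => aaa
  | bbabab => baaab => baa
  | aaabbbb => aabbb => abb => b
  | babaaa => aaaaa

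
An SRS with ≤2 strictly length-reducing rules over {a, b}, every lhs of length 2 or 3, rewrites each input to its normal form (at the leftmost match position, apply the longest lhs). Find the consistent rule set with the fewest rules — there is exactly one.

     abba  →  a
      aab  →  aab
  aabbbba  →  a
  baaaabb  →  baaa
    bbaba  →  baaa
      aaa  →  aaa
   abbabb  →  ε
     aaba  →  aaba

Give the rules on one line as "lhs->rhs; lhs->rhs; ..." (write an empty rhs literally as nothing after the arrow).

  | abba => a
  | aab
  | aabbbba => abba => a
  | baaaabb => baaa

abb->; bab->aa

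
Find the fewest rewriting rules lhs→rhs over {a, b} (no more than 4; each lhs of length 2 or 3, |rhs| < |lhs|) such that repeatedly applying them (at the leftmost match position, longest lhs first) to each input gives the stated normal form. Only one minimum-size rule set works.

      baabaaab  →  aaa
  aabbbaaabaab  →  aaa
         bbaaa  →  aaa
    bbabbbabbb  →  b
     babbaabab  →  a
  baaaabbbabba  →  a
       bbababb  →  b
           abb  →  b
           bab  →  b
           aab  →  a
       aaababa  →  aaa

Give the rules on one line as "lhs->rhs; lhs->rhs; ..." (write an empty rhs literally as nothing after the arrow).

  | baabaaab => aabaaab => aaaab => aaa
  | aabbbaaabaab => abbaaabaab => baaabaab => aaabaab => aaaab => aaa
  | bbaaa => baaa => aaa
  | bbabbbabbb => babbbabbb => bbbabbb => bbabbb => babbb => bbb => bb => b

ab->; baa->aa; bb->b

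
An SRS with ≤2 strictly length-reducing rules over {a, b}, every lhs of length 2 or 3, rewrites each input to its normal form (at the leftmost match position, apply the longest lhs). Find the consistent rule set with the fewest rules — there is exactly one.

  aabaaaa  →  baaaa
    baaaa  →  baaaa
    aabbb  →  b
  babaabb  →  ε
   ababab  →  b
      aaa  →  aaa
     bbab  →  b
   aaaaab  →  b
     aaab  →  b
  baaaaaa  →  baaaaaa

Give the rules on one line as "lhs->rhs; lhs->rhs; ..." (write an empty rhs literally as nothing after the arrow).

  | aabaaaa => abaaaa => baaaa
  | baaaa
  | aabbb => abbb => bbb => b
  | babaabb => bbaabb => aabb => abb => bb => ε

ab->b; bb->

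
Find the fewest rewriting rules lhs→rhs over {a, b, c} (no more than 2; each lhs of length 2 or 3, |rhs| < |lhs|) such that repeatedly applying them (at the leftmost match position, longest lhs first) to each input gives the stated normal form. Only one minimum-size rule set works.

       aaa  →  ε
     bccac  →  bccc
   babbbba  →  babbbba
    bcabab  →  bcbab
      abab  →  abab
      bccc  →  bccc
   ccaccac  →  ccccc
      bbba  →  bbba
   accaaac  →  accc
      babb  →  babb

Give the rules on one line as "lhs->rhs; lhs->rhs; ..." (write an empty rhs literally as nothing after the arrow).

  | aaa => ε
  | bccac => bccc
  | babbbba
  | bcabab => bcbab

aaa->; ca->c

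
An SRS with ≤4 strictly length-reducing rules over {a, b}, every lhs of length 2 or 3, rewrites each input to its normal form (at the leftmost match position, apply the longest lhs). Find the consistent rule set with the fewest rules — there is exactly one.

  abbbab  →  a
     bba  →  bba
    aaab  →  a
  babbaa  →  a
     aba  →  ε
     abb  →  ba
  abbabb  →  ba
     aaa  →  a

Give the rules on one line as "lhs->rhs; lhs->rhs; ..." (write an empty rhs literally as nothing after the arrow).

aa->; ab->a; abb->ba; baa->a

  | abbbab => babab => baab => ab => a
  | bba
  | aaab => ab => a
  | babbaa => bbaaa => baa => a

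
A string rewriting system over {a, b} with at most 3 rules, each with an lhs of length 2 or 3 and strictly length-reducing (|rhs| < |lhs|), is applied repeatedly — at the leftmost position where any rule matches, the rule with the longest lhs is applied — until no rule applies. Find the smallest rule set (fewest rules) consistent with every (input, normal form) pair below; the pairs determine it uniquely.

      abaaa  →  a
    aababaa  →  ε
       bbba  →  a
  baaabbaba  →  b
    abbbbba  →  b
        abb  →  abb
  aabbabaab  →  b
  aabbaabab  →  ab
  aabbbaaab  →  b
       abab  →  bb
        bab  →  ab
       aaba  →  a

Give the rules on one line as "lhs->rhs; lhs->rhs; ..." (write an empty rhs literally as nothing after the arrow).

aa->b; aaa->; ba->a

  | abaaa => aaaa => a
  | aababaa => bbabaa => babaa => abaa => aaa => ε
  | bbba => bba => ba => a
  | baaabbaba => aaabbaba => bbaba => baba => aba => aa => b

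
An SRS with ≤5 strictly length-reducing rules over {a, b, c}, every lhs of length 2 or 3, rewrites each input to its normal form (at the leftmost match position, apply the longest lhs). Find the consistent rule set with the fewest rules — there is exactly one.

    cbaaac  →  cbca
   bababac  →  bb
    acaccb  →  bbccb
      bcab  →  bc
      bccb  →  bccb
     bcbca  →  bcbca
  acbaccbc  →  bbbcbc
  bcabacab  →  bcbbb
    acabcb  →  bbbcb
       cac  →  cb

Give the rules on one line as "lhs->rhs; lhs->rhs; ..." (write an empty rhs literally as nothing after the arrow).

  | cbaaac => cbaab => cbca
  | bababac => babac => bac => bb
  | acaccb => bbccb
  | bcab => bc

aab->ca; ab->; ac->b; aca->bb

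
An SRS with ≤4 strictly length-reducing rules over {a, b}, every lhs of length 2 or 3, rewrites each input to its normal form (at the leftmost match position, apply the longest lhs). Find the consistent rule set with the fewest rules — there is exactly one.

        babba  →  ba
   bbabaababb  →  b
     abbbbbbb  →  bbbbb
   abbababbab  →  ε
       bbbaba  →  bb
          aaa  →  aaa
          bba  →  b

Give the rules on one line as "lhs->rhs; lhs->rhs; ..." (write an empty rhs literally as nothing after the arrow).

  | babba => ba
  | bbabaababb => bbaababb => bababb => babb => b
  | abbbbbbb => bbbbb
  | abbababbab => ababbab => abbab => ab => ε

ab->; abb->; bba->b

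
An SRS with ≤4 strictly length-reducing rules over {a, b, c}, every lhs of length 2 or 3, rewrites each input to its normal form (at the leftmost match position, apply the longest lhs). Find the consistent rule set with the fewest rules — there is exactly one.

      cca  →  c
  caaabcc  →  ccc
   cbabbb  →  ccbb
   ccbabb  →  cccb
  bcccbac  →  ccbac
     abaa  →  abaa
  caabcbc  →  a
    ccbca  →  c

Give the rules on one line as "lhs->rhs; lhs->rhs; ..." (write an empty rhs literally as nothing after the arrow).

  | cca => c
  | caaabcc => aabcc => ccc
  | cbabbb => ccbb
  | ccbabb => cccb

aab->c; bab->c; bc->; ca->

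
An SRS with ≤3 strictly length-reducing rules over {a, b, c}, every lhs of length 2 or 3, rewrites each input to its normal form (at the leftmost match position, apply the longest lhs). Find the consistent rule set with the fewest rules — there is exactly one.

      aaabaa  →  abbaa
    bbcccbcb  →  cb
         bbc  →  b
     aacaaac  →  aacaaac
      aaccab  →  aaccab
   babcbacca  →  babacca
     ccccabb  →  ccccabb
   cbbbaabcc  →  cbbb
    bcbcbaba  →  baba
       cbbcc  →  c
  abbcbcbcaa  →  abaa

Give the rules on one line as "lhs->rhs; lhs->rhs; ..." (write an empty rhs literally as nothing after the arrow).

  | aaabaa => abbaa
  | bbcccbcb => bccbcb => cbcb => cb
  | bbc => b
  | aacaaac

aab->bb; bc->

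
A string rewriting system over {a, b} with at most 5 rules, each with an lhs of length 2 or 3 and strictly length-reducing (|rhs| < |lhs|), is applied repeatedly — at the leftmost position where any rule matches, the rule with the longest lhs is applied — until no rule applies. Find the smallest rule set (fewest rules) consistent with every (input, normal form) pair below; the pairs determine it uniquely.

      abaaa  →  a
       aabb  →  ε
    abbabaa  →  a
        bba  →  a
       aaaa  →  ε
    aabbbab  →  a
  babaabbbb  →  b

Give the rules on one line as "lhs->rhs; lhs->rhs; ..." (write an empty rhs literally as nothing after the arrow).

  | abaaa => aaa => a
  | aabb => bb => ε
  | abbabaa => babaa => aaa => a
  | bba => a

aa->; ab->; bab->a; bb->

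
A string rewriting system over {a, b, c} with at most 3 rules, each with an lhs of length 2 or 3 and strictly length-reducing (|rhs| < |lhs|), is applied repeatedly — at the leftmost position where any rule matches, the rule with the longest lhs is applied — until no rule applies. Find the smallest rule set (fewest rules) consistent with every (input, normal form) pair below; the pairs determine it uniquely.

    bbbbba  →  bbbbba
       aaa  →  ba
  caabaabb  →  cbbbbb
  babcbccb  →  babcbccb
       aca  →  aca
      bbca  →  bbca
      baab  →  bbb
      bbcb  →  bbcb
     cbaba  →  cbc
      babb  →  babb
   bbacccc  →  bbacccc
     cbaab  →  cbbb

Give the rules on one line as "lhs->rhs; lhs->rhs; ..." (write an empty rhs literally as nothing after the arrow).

aa->b; aba->c

  | bbbbba
  | aaa => ba
  | caabaabb => cbbaabb => cbbbbb
  | babcbccb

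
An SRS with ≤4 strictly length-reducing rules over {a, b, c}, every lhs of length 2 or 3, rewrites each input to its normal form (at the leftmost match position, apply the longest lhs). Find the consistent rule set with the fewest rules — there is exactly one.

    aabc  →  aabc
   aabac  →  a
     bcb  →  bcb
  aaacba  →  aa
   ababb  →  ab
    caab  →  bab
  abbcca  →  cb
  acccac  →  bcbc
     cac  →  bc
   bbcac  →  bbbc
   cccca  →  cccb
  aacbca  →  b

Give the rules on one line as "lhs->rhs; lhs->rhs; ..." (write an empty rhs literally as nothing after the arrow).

abb->; ac->b; ca->b

  | aabc
  | aabac => aabb => a
  | bcb
  | aaacba => aabba => aa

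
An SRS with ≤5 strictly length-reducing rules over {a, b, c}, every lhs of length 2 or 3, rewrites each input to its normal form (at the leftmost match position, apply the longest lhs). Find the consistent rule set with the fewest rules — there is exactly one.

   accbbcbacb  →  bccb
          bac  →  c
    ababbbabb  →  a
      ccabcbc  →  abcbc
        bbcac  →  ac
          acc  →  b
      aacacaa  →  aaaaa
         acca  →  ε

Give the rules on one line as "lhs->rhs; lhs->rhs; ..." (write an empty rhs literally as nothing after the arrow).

acc->b; ba->; bb->; ca->a

  | accbbcbacb => bbbcbacb => bcbacb => bccb
  | bac => c
  | ababbbabb => abbbabb => ababb => abb => a
  | ccabcbc => cabcbc => abcbc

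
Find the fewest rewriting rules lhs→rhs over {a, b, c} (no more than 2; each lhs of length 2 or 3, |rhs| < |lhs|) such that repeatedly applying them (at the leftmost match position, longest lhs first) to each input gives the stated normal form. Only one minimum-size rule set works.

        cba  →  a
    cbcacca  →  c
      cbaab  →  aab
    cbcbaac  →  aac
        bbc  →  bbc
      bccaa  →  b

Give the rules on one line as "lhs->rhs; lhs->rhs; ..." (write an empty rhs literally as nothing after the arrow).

  | cba => a
  | cbcacca => cacca => cca => c
  | cbaab => aab
  | cbcbaac => cbaac => aac

ca->; cb->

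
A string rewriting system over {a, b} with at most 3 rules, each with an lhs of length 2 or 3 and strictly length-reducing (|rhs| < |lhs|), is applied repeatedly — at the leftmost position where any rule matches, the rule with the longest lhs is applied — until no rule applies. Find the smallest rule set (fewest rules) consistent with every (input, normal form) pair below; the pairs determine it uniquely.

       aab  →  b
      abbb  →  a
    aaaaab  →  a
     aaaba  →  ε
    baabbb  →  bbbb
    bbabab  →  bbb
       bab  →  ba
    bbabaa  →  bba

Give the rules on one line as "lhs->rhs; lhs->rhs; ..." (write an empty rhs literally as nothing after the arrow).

  | aab => b
  | abbb => abb => ab => a
  | aaaaab => aaab => ab => a
  | aaaba => aba => aa => ε

aa->; ab->a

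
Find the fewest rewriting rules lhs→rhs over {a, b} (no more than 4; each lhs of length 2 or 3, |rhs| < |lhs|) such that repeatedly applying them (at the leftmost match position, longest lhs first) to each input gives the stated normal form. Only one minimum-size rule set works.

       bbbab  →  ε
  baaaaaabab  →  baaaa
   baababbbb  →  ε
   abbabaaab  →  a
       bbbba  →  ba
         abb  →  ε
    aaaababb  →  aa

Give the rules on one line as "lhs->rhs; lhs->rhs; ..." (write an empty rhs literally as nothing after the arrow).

ab->; aba->; abb->; bbb->

  | bbbab => ab => ε
  | baaaaaabab => baaaaab => baaaa
  | baababbbb => babbbb => bbb => ε
  | abbabaaab => abaaab => aab => a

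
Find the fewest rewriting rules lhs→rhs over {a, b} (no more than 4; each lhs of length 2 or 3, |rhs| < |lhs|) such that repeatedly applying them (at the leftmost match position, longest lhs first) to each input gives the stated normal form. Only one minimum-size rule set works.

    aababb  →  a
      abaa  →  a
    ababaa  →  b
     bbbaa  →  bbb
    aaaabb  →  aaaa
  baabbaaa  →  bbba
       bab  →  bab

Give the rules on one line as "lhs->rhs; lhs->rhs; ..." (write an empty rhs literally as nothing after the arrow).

  | aababb => abb => a
  | abaa => a
  | ababaa => baa => b
  | bbbaa => bbb

aba->; abb->a; baa->b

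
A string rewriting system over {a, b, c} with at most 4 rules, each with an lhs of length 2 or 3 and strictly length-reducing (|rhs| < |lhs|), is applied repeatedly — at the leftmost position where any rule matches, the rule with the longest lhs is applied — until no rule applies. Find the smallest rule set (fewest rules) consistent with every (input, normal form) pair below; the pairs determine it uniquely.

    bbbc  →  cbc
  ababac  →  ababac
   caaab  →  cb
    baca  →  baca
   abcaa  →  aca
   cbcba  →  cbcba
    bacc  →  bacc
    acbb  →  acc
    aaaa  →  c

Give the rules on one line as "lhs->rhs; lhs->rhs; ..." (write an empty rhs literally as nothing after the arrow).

  | bbbc => cbc
  | ababac
  | caaab => baab => bbb => cb
  | baca

aa->b; bb->c; caa->ba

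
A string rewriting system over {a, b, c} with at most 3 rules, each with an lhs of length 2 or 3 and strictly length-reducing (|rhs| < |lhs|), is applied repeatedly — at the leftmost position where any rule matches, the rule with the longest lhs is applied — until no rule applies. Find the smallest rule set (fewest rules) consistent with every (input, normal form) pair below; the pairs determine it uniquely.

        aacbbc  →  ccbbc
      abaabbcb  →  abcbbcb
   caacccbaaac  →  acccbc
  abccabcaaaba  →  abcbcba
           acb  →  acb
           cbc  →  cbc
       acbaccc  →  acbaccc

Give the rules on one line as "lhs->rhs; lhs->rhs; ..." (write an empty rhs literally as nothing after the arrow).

  | aacbbc => ccbbc
  | abaabbcb => abcbbcb
  | caacccbaaac => acccbaaac => acccbcac => acccbc
  | abccabcaaaba => abcbcaaaba => abcbaaba => abcbcba

aa->c; ca->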